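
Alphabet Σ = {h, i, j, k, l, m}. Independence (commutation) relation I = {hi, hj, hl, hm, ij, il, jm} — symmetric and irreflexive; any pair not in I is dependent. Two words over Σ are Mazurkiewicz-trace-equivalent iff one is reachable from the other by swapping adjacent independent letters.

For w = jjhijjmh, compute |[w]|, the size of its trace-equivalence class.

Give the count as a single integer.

0(j) covers ∅
1(j) covers 0:j
2(h) covers ∅
3(i) covers ∅
4(j) covers 1:j
5(j) covers 4:j
6(m) covers 3:i
7(h) covers 2:h
floor of heap: 0:j, 2:h, 3:i
completions by unplaced set U, small U first (add the entries for U minus each lowest piece of U):
  |U|=1: {5}:1  {6}:1  {7}:1
  |U|=2: {2,7}:1  {3,6}:1  {4,5}:1  {5,6}:2  {5,7}:2  {6,7}:2
  |U|=3: {1,4,5}:1  {2,5,7}:3  {2,6,7}:3  {3,5,6}:3  {3,6,7}:3  {4,5,6}:3  {4,5,7}:3  {5,6,7}:6
  |U|=4: {0,1,4,5}:1  {1,4,5,6}:4  {1,4,5,7}:4  {2,3,6,7}:6  {2,4,5,7}:6  {2,5,6,7}:12  {3,4,5,6}:6  {3,5,6,7}:12  {4,5,6,7}:12
  |U|=5: {0,1,4,5,6}:5  {0,1,4,5,7}:5  {1,2,4,5,7}:10  {1,3,4,5,6}:10  {1,4,5,6,7}:20  {2,3,5,6,7}:30  {2,4,5,6,7}:30  {3,4,5,6,7}:30
  |U|=6: {0,1,2,4,5,7}:15  {0,1,3,4,5,6}:15  {0,1,4,5,6,7}:30  {1,2,4,5,6,7}:60  {1,3,4,5,6,7}:60  {2,3,4,5,6,7}:90
  start at 0(j): 210
  start at 2(h): 105
  start at 3(i): 105
sum over floor = 420

420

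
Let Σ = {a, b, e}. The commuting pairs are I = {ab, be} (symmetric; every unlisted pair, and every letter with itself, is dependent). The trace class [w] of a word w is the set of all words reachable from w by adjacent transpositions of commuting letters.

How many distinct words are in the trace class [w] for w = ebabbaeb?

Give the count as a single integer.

#0=e has no predecessor
#1=b has no predecessor
#2=a depends on [0:e]
#3=b depends on [1:b]
#4=b depends on [3:b]
#5=a depends on [2:a]
#6=e depends on [5:a]
#7=b depends on [4:b]
sources: [0:e, 1:b]
N(rest) = Σ N(rest − s) over sources s of rest; N(one piece) = 1:
  size 1 → [6]=1  [7]=1
  size 2 → [4,7]=1  [5,6]=1  [6,7]=2
  size 3 → [2,5,6]=1  [3,4,7]=1  [4,6,7]=3  [5,6,7]=3
  size 4 → [0,2,5,6]=1  [1,3,4,7]=1  [2,5,6,7]=4  [3,4,6,7]=4  [4,5,6,7]=6
  size 5 → [0,2,5,6,7]=5  [1,3,4,6,7]=5  [2,4,5,6,7]=10  [3,4,5,6,7]=10
  size 6 → [0,2,4,5,6,7]=15  [1,3,4,5,6,7]=15  [2,3,4,5,6,7]=20
  first=0(e) contributes 35
  first=1(b) contributes 35
|[w]| = 70

70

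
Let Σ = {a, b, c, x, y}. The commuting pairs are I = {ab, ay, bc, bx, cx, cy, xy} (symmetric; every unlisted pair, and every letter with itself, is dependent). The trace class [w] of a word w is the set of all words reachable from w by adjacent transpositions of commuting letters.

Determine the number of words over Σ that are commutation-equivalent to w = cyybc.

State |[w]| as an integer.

10

piece 0:c — minimal
piece 1:y — minimal
piece 2:y rests on {1:y}
piece 3:b rests on {2:y}
piece 4:c rests on {0:c}
minimal pieces: {0:c, 1:y}
ways to finish when only these pieces remain (= sum over removing one remaining piece with nothing left below it):
  1 left: {3}→1  {4}→1
  2 left: {0,4}→1  {2,3}→1  {3,4}→2
  3 left: {0,3,4}→3  {1,2,3}→1  {2,3,4}→3
  placing 0:c first → 4 extensions
  placing 1:y first → 6 extensions
total linear extensions = 10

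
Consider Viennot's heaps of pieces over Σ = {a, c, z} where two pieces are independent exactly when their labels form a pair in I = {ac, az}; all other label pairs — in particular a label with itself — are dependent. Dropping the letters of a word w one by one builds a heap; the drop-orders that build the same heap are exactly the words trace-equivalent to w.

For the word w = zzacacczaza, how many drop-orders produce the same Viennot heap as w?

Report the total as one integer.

330

piece 0:z — minimal
piece 1:z rests on {0:z}
piece 2:a — minimal
piece 3:c rests on {1:z}
piece 4:a rests on {2:a}
piece 5:c rests on {3:c}
piece 6:c rests on {5:c}
piece 7:z rests on {6:c}
piece 8:a rests on {4:a}
piece 9:z rests on {7:z}
piece 10:a rests on {8:a}
minimal pieces: {0:z, 2:a}
ways to finish when only these pieces remain (= sum over removing one remaining piece with nothing left below it):
  1 left: {9}→1  {10}→1
  2 left: {7,9}→1  {8,10}→1  {9,10}→2
  3 left: {4,8,10}→1  {6,7,9}→1  {7,9,10}→3  {8,9,10}→3
  4 left: {2,4,8,10}→1  {4,8,9,10}→4  {5,6,7,9}→1  {6,7,9,10}→4  {7,8,9,10}→6
  5 left: {2,4,8,9,10}→5  {3,5,6,7,9}→1  {4,7,8,9,10}→10  {5,6,7,9,10}→5  {6,7,8,9,10}→10
  6 left: {1,3,5,6,7,9}→1  {2,4,7,8,9,10}→15  {3,5,6,7,9,10}→6  {4,6,7,8,9,10}→20  {5,6,7,8,9,10}→15
  7 left: {0,1,3,5,6,7,9}→1  {1,3,5,6,7,9,10}→7  {2,4,6,7,8,9,10}→35  {3,5,6,7,8,9,10}→21  {4,5,6,7,8,9,10}→35
  8 left: {0,1,3,5,6,7,9,10}→8  {1,3,5,6,7,8,9,10}→28  {2,4,5,6,7,8,9,10}→70  {3,4,5,6,7,8,9,10}→56
  9 left: {0,1,3,5,6,7,8,9,10}→36  {1,3,4,5,6,7,8,9,10}→84  {2,3,4,5,6,7,8,9,10}→126
  placing 0:z first → 210 extensions
  placing 2:a first → 120 extensions
total linear extensions = 330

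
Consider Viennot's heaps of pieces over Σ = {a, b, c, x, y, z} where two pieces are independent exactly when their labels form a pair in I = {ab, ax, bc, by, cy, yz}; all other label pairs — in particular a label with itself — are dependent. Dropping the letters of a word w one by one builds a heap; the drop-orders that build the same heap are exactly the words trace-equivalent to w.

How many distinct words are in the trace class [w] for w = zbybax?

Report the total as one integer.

13

#0=z has no predecessor
#1=b depends on [0:z]
#2=y has no predecessor
#3=b depends on [1:b]
#4=a depends on [0:z, 2:y]
#5=x depends on [2:y, 3:b]
sources: [0:z, 2:y]
N(rest) = Σ N(rest − s) over sources s of rest; N(one piece) = 1:
  size 1 → [4]=1  [5]=1
  size 2 → [3,5]=1  [4,5]=2
  size 3 → [1,3,5]=1  [2,4,5]=2  [3,4,5]=3
  size 4 → [1,3,4,5]=4  [2,3,4,5]=5
  first=0(z) contributes 9
  first=2(y) contributes 4
|[w]| = 13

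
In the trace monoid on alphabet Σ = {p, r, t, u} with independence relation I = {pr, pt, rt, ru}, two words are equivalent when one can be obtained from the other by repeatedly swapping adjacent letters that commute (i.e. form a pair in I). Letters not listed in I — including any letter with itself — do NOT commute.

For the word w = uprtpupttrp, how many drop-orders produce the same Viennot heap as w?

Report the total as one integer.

#0=u has no predecessor
#1=p depends on [0:u]
#2=r has no predecessor
#3=t depends on [0:u]
#4=p depends on [1:p]
#5=u depends on [3:t, 4:p]
#6=p depends on [5:u]
#7=t depends on [5:u]
#8=t depends on [7:t]
#9=r depends on [2:r]
#10=p depends on [6:p]
sources: [0:u, 2:r]
N(rest) = Σ N(rest − s) over sources s of rest; N(one piece) = 1:
  size 1 → [8]=1  [9]=1  [10]=1
  size 2 → [2,9]=1  [6,10]=1  [7,8]=1  [8,9]=2  [8,10]=2  [9,10]=2
  size 3 → [2,8,9]=3  [2,9,10]=3  [6,8,10]=3  [6,9,10]=3  [7,8,9]=3  [7,8,10]=3  [8,9,10]=6
  size 4 → [2,6,9,10]=6  [2,7,8,9]=6  [2,8,9,10]=12  [6,7,8,10]=6  [6,8,9,10]=12  [7,8,9,10]=12
  size 5 → [2,6,8,9,10]=30  [2,7,8,9,10]=30  [5,6,7,8,10]=6  [6,7,8,9,10]=30
  size 6 → [2,6,7,8,9,10]=90  [3,5,6,7,8,10]=6  [4,5,6,7,8,10]=6  [5,6,7,8,9,10]=36
  size 7 → [1,4,5,6,7,8,10]=6  [2,5,6,7,8,9,10]=126  [3,4,5,6,7,8,10]=12  [3,5,6,7,8,9,10]=42  [4,5,6,7,8,9,10]=42
  size 8 → [1,3,4,5,6,7,8,10]=18  [1,4,5,6,7,8,9,10]=48  [2,3,5,6,7,8,9,10]=168  [2,4,5,6,7,8,9,10]=168  [3,4,5,6,7,8,9,10]=96
  size 9 → [0,1,3,4,5,6,7,8,10]=18  [1,2,4,5,6,7,8,9,10]=216  [1,3,4,5,6,7,8,9,10]=162  [2,3,4,5,6,7,8,9,10]=432
  first=0(u) contributes 810
  first=2(r) contributes 180
|[w]| = 990

990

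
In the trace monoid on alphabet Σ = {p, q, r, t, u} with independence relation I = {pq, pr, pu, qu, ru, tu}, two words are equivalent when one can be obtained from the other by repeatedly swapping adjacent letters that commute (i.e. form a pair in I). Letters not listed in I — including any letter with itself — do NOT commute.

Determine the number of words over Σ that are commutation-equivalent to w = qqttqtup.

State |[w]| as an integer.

#0=q has no predecessor
#1=q depends on [0:q]
#2=t depends on [1:q]
#3=t depends on [2:t]
#4=q depends on [3:t]
#5=t depends on [4:q]
#6=u has no predecessor
#7=p depends on [5:t]
sources: [0:q, 6:u]
N(rest) = Σ N(rest − s) over sources s of rest; N(one piece) = 1:
  size 1 → [6]=1  [7]=1
  size 2 → [5,7]=1  [6,7]=2
  size 3 → [4,5,7]=1  [5,6,7]=3
  size 4 → [3,4,5,7]=1  [4,5,6,7]=4
  size 5 → [2,3,4,5,7]=1  [3,4,5,6,7]=5
  size 6 → [1,2,3,4,5,7]=1  [2,3,4,5,6,7]=6
  first=0(q) contributes 7
  first=6(u) contributes 1
|[w]| = 8

8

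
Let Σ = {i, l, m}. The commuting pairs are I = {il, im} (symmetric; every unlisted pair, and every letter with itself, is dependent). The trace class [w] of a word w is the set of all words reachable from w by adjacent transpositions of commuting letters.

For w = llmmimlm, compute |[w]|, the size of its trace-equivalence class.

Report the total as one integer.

8

#0=l has no predecessor
#1=l depends on [0:l]
#2=m depends on [1:l]
#3=m depends on [2:m]
#4=i has no predecessor
#5=m depends on [3:m]
#6=l depends on [5:m]
#7=m depends on [6:l]
sources: [0:l, 4:i]
N(rest) = Σ N(rest − s) over sources s of rest; N(one piece) = 1:
  size 1 → [4]=1  [7]=1
  size 2 → [4,7]=2  [6,7]=1
  size 3 → [4,6,7]=3  [5,6,7]=1
  size 4 → [3,5,6,7]=1  [4,5,6,7]=4
  size 5 → [2,3,5,6,7]=1  [3,4,5,6,7]=5
  size 6 → [1,2,3,5,6,7]=1  [2,3,4,5,6,7]=6
  first=0(l) contributes 7
  first=4(i) contributes 1
|[w]| = 8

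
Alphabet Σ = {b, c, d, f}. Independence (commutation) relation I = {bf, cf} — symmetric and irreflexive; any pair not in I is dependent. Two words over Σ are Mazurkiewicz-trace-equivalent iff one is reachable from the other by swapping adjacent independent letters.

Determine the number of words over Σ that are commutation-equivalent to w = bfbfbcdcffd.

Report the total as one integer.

drop 0:b onto floor
drop 1:f onto floor
drop 2:b onto {0:b}
drop 3:f onto {1:f}
drop 4:b onto {2:b}
drop 5:c onto {4:b}
drop 6:d onto {3:f, 5:c}
drop 7:c onto {6:d}
drop 8:f onto {6:d}
drop 9:f onto {8:f}
drop 10:d onto {7:c, 9:f}
ground layer = {0:b, 1:f}
drop-orders for the pieces not yet dropped (sum over which currently-grounded one goes next):
  1 to go: {10} 1
  2 to go: {7,10} 1  {9,10} 1
  3 to go: {7,9,10} 2  {8,9,10} 1
  4 to go: {7,8,9,10} 3
  5 to go: {6,7,8,9,10} 3
  6 to go: {3,6,7,8,9,10} 3  {5,6,7,8,9,10} 3
  7 to go: {1,3,6,7,8,9,10} 3  {3,5,6,7,8,9,10} 6  {4,5,6,7,8,9,10} 3
  8 to go: {1,3,5,6,7,8,9,10} 9  {2,4,5,6,7,8,9,10} 3  {3,4,5,6,7,8,9,10} 9
  9 to go: {0,2,4,5,6,7,8,9,10} 3  {1,3,4,5,6,7,8,9,10} 18  {2,3,4,5,6,7,8,9,10} 12
  if 0:b drops first: 30 orders
  if 1:f drops first: 15 orders
heap linearizations: 45

45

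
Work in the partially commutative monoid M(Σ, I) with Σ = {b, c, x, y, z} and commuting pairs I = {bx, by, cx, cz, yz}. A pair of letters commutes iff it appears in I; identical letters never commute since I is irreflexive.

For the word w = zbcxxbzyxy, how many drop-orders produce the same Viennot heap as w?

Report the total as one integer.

26

#0=z has no predecessor
#1=b depends on [0:z]
#2=c depends on [1:b]
#3=x depends on [0:z]
#4=x depends on [3:x]
#5=b depends on [2:c]
#6=z depends on [4:x, 5:b]
#7=y depends on [2:c, 4:x]
#8=x depends on [6:z, 7:y]
#9=y depends on [8:x]
sources: [0:z]
N(rest) = Σ N(rest − s) over sources s of rest; N(one piece) = 1:
  size 1 → [9]=1
  size 2 → [8,9]=1
  size 3 → [6,8,9]=1  [7,8,9]=1
  size 4 → [5,6,8,9]=1  [6,7,8,9]=2
  size 5 → [4,6,7,8,9]=2  [5,6,7,8,9]=3
  size 6 → [2,5,6,7,8,9]=3  [3,4,6,7,8,9]=2  [4,5,6,7,8,9]=5
  size 7 → [1,2,5,6,7,8,9]=3  [2,4,5,6,7,8,9]=8  [3,4,5,6,7,8,9]=7
  size 8 → [1,2,4,5,6,7,8,9]=11  [2,3,4,5,6,7,8,9]=15
  first=0(z) contributes 26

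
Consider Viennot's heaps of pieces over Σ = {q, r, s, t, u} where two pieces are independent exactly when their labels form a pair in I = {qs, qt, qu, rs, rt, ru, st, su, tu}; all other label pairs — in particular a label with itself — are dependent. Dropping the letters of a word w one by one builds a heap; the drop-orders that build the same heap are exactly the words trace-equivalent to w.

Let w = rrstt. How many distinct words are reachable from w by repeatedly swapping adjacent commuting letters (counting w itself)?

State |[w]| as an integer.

30

drop 0:r onto floor
drop 1:r onto {0:r}
drop 2:s onto floor
drop 3:t onto floor
drop 4:t onto {3:t}
ground layer = {0:r, 2:s, 3:t}
drop-orders for the pieces not yet dropped (sum over which currently-grounded one goes next):
  1 to go: {1} 1  {2} 1  {4} 1
  2 to go: {0,1} 1  {1,2} 2  {1,4} 2  {2,4} 2  {3,4} 1
  3 to go: {0,1,2} 3  {0,1,4} 3  {1,2,4} 6  {1,3,4} 3  {2,3,4} 3
  if 0:r drops first: 12 orders
  if 2:s drops first: 6 orders
  if 3:t drops first: 12 orders
heap linearizations: 30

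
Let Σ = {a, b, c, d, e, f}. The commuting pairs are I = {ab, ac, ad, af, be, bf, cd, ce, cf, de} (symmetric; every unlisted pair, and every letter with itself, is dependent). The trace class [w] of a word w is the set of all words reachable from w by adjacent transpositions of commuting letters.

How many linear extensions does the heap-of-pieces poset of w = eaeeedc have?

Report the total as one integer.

drop 0:e onto floor
drop 1:a onto {0:e}
drop 2:e onto {1:a}
drop 3:e onto {2:e}
drop 4:e onto {3:e}
drop 5:d onto floor
drop 6:c onto floor
ground layer = {0:e, 5:d, 6:c}
drop-orders for the pieces not yet dropped (sum over which currently-grounded one goes next):
  1 to go: {4} 1  {5} 1  {6} 1
  2 to go: {3,4} 1  {4,5} 2  {4,6} 2  {5,6} 2
  3 to go: {2,3,4} 1  {3,4,5} 3  {3,4,6} 3  {4,5,6} 6
  4 to go: {1,2,3,4} 1  {2,3,4,5} 4  {2,3,4,6} 4  {3,4,5,6} 12
  5 to go: {0,1,2,3,4} 1  {1,2,3,4,5} 5  {1,2,3,4,6} 5  {2,3,4,5,6} 20
  if 0:e drops first: 30 orders
  if 5:d drops first: 6 orders
  if 6:c drops first: 6 orders
heap linearizations: 42

42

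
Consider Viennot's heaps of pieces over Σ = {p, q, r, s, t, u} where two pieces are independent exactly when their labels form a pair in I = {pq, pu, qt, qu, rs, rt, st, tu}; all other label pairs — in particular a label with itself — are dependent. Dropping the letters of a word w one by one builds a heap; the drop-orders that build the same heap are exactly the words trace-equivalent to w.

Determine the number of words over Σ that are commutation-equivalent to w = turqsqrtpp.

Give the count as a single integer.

28

#0=t has no predecessor
#1=u has no predecessor
#2=r depends on [1:u]
#3=q depends on [2:r]
#4=s depends on [3:q]
#5=q depends on [4:s]
#6=r depends on [5:q]
#7=t depends on [0:t]
#8=p depends on [6:r, 7:t]
#9=p depends on [8:p]
sources: [0:t, 1:u]
N(rest) = Σ N(rest − s) over sources s of rest; N(one piece) = 1:
  size 1 → [9]=1
  size 2 → [8,9]=1
  size 3 → [6,8,9]=1  [7,8,9]=1
  size 4 → [0,7,8,9]=1  [5,6,8,9]=1  [6,7,8,9]=2
  size 5 → [0,6,7,8,9]=3  [4,5,6,8,9]=1  [5,6,7,8,9]=3
  size 6 → [0,5,6,7,8,9]=6  [3,4,5,6,8,9]=1  [4,5,6,7,8,9]=4
  size 7 → [0,4,5,6,7,8,9]=10  [2,3,4,5,6,8,9]=1  [3,4,5,6,7,8,9]=5
  size 8 → [0,3,4,5,6,7,8,9]=15  [1,2,3,4,5,6,8,9]=1  [2,3,4,5,6,7,8,9]=6
  first=0(t) contributes 7
  first=1(u) contributes 21
|[w]| = 28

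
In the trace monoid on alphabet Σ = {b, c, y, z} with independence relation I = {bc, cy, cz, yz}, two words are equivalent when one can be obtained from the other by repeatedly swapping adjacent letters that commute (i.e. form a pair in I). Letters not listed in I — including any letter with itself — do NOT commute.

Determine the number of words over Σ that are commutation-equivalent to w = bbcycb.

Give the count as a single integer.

piece 0:b — minimal
piece 1:b rests on {0:b}
piece 2:c — minimal
piece 3:y rests on {1:b}
piece 4:c rests on {2:c}
piece 5:b rests on {3:y}
minimal pieces: {0:b, 2:c}
ways to finish when only these pieces remain (= sum over removing one remaining piece with nothing left below it):
  1 left: {4}→1  {5}→1
  2 left: {2,4}→1  {3,5}→1  {4,5}→2
  3 left: {1,3,5}→1  {2,4,5}→3  {3,4,5}→3
  4 left: {0,1,3,5}→1  {1,3,4,5}→4  {2,3,4,5}→6
  placing 0:b first → 10 extensions
  placing 2:c first → 5 extensions
total linear extensions = 15

15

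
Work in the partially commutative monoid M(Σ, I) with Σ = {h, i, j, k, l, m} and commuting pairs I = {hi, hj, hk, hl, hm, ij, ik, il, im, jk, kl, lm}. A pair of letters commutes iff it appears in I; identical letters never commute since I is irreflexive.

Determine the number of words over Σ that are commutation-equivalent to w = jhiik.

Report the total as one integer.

60

#0=j has no predecessor
#1=h has no predecessor
#2=i has no predecessor
#3=i depends on [2:i]
#4=k has no predecessor
sources: [0:j, 1:h, 2:i, 4:k]
N(rest) = Σ N(rest − s) over sources s of rest; N(one piece) = 1:
  size 1 → [0]=1  [1]=1  [3]=1  [4]=1
  size 2 → [0,1]=2  [0,3]=2  [0,4]=2  [1,3]=2  [1,4]=2  [2,3]=1  [3,4]=2
  size 3 → [0,1,3]=6  [0,1,4]=6  [0,2,3]=3  [0,3,4]=6  [1,2,3]=3  [1,3,4]=6  [2,3,4]=3
  first=0(j) contributes 12
  first=1(h) contributes 12
  first=2(i) contributes 24
  first=4(k) contributes 12
|[w]| = 60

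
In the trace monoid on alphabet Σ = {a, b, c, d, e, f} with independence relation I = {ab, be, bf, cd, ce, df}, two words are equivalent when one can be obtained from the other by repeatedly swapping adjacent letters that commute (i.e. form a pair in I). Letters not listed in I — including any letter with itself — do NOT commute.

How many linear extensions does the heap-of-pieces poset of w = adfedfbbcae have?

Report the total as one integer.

0(a) covers ∅
1(d) covers 0:a
2(f) covers 0:a
3(e) covers 1:d, 2:f
4(d) covers 3:e
5(f) covers 3:e
6(b) covers 4:d
7(b) covers 6:b
8(c) covers 5:f, 7:b
9(a) covers 8:c
10(e) covers 9:a
floor of heap: 0:a
completions by unplaced set U, small U first (add the entries for U minus each lowest piece of U):
  |U|=1: {10}:1
  |U|=2: {9,10}:1
  |U|=3: {8,9,10}:1
  |U|=4: {5,8,9,10}:1  {7,8,9,10}:1
  |U|=5: {5,7,8,9,10}:2  {6,7,8,9,10}:1
  |U|=6: {4,6,7,8,9,10}:1  {5,6,7,8,9,10}:3
  |U|=7: {4,5,6,7,8,9,10}:4
  |U|=8: {3,4,5,6,7,8,9,10}:4
  |U|=9: {1,3,4,5,6,7,8,9,10}:4  {2,3,4,5,6,7,8,9,10}:4
  start at 0(a): 8

8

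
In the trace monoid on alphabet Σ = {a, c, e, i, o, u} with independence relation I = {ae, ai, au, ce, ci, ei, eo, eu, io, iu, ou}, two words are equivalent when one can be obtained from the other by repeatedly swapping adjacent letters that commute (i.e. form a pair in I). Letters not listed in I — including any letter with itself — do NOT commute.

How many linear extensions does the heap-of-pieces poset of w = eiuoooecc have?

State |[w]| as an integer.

1008

drop 0:e onto floor
drop 1:i onto floor
drop 2:u onto floor
drop 3:o onto floor
drop 4:o onto {3:o}
drop 5:o onto {4:o}
drop 6:e onto {0:e}
drop 7:c onto {2:u, 5:o}
drop 8:c onto {7:c}
ground layer = {0:e, 1:i, 2:u, 3:o}
drop-orders for the pieces not yet dropped (sum over which currently-grounded one goes next):
  1 to go: {1} 1  {6} 1  {8} 1
  2 to go: {0,6} 1  {1,6} 2  {1,8} 2  {6,8} 2  {7,8} 1
  3 to go: {0,1,6} 3  {0,6,8} 3  {1,6,8} 6  {1,7,8} 3  {2,7,8} 1  {5,7,8} 1  {6,7,8} 3
  4 to go: {0,1,6,8} 12  {0,6,7,8} 6  {1,2,7,8} 4  {1,5,7,8} 4  {1,6,7,8} 12  {2,5,7,8} 2  {2,6,7,8} 4  {4,5,7,8} 1  {5,6,7,8} 4
  5 to go: {0,1,6,7,8} 30  {0,2,6,7,8} 10  {0,5,6,7,8} 10  {1,2,5,7,8} 10  {1,2,6,7,8} 20  {1,4,5,7,8} 5  {1,5,6,7,8} 20  {2,4,5,7,8} 3  {2,5,6,7,8} 10  {3,4,5,7,8} 1  {4,5,6,7,8} 5
  6 to go: {0,1,2,6,7,8} 60  {0,1,5,6,7,8} 60  {0,2,5,6,7,8} 30  {0,4,5,6,7,8} 15  {1,2,4,5,7,8} 18  {1,2,5,6,7,8} 60  {1,3,4,5,7,8} 6  {1,4,5,6,7,8} 30  {2,3,4,5,7,8} 4  {2,4,5,6,7,8} 18  {3,4,5,6,7,8} 6
  7 to go: {0,1,2,5,6,7,8} 210  {0,1,4,5,6,7,8} 105  {0,2,4,5,6,7,8} 63  {0,3,4,5,6,7,8} 21  {1,2,3,4,5,7,8} 28  {1,2,4,5,6,7,8} 126  {1,3,4,5,6,7,8} 42  {2,3,4,5,6,7,8} 28
  if 0:e drops first: 224 orders
  if 1:i drops first: 112 orders
  if 2:u drops first: 168 orders
  if 3:o drops first: 504 orders
heap linearizations: 1008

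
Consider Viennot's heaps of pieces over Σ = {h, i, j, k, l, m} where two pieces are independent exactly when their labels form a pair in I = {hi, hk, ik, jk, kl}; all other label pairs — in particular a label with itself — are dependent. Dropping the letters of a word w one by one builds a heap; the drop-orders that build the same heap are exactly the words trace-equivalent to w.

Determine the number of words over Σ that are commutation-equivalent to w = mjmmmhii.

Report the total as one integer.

3

piece 0:m — minimal
piece 1:j rests on {0:m}
piece 2:m rests on {1:j}
piece 3:m rests on {2:m}
piece 4:m rests on {3:m}
piece 5:h rests on {4:m}
piece 6:i rests on {4:m}
piece 7:i rests on {6:i}
minimal pieces: {0:m}
ways to finish when only these pieces remain (= sum over removing one remaining piece with nothing left below it):
  1 left: {5}→1  {7}→1
  2 left: {5,7}→2  {6,7}→1
  3 left: {5,6,7}→3
  4 left: {4,5,6,7}→3
  5 left: {3,4,5,6,7}→3
  6 left: {2,3,4,5,6,7}→3
  placing 0:m first → 3 extensions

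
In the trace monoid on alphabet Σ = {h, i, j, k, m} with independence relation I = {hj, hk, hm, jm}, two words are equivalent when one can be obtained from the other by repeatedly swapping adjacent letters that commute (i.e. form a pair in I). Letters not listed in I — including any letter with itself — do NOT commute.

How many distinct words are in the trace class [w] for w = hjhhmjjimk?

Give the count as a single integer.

piece 0:h — minimal
piece 1:j — minimal
piece 2:h rests on {0:h}
piece 3:h rests on {2:h}
piece 4:m — minimal
piece 5:j rests on {1:j}
piece 6:j rests on {5:j}
piece 7:i rests on {3:h, 4:m, 6:j}
piece 8:m rests on {7:i}
piece 9:k rests on {8:m}
minimal pieces: {0:h, 1:j, 4:m}
ways to finish when only these pieces remain (= sum over removing one remaining piece with nothing left below it):
  1 left: {9}→1
  2 left: {8,9}→1
  3 left: {7,8,9}→1
  4 left: {3,7,8,9}→1  {4,7,8,9}→1  {6,7,8,9}→1
  5 left: {2,3,7,8,9}→1  {3,4,7,8,9}→2  {3,6,7,8,9}→2  {4,6,7,8,9}→2  {5,6,7,8,9}→1
  6 left: {0,2,3,7,8,9}→1  {1,5,6,7,8,9}→1  {2,3,4,7,8,9}→3  {2,3,6,7,8,9}→3  {3,4,6,7,8,9}→6  {3,5,6,7,8,9}→3  {4,5,6,7,8,9}→3
  7 left: {0,2,3,4,7,8,9}→4  {0,2,3,6,7,8,9}→4  {1,3,5,6,7,8,9}→4  {1,4,5,6,7,8,9}→4  {2,3,4,6,7,8,9}→12  {2,3,5,6,7,8,9}→6  {3,4,5,6,7,8,9}→12
  8 left: {0,2,3,4,6,7,8,9}→20  {0,2,3,5,6,7,8,9}→10  {1,2,3,5,6,7,8,9}→10  {1,3,4,5,6,7,8,9}→20  {2,3,4,5,6,7,8,9}→30
  placing 0:h first → 60 extensions
  placing 1:j first → 60 extensions
  placing 4:m first → 20 extensions
total linear extensions = 140

140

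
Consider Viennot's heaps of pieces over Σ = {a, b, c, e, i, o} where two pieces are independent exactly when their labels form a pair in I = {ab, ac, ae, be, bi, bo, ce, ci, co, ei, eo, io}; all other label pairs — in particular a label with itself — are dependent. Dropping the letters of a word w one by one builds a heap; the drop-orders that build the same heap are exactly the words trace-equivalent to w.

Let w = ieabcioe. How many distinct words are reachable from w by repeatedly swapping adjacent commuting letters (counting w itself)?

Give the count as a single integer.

0(i) covers ∅
1(e) covers ∅
2(a) covers 0:i
3(b) covers ∅
4(c) covers 3:b
5(i) covers 2:a
6(o) covers 2:a
7(e) covers 1:e
floor of heap: 0:i, 1:e, 3:b
completions by unplaced set U, small U first (add the entries for U minus each lowest piece of U):
  |U|=1: {4}:1  {5}:1  {6}:1  {7}:1
  |U|=2: {1,7}:1  {3,4}:1  {4,5}:2  {4,6}:2  {4,7}:2  {5,6}:2  {5,7}:2  {6,7}:2
  |U|=3: {1,4,7}:3  {1,5,7}:3  {1,6,7}:3  {2,5,6}:2  {3,4,5}:3  {3,4,6}:3  {3,4,7}:3  {4,5,6}:6  {4,5,7}:6  {4,6,7}:6  {5,6,7}:6
  |U|=4: {0,2,5,6}:2  {1,3,4,7}:6  {1,4,5,7}:12  {1,4,6,7}:12  {1,5,6,7}:12  {2,4,5,6}:8  {2,5,6,7}:8  {3,4,5,6}:12  {3,4,5,7}:12  {3,4,6,7}:12  {4,5,6,7}:24
  |U|=5: {0,2,4,5,6}:10  {0,2,5,6,7}:10  {1,2,5,6,7}:20  {1,3,4,5,7}:30  {1,3,4,6,7}:30  {1,4,5,6,7}:60  {2,3,4,5,6}:20  {2,4,5,6,7}:40  {3,4,5,6,7}:60
  |U|=6: {0,1,2,5,6,7}:30  {0,2,3,4,5,6}:30  {0,2,4,5,6,7}:60  {1,2,4,5,6,7}:120  {1,3,4,5,6,7}:180  {2,3,4,5,6,7}:120
  start at 0(i): 420
  start at 1(e): 210
  start at 3(b): 210
sum over floor = 840

840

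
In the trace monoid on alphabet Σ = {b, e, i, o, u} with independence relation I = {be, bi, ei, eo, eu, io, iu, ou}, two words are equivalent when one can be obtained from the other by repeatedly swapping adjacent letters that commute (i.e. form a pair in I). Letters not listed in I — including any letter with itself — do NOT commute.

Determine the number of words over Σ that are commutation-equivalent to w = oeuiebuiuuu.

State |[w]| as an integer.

3960

piece 0:o — minimal
piece 1:e — minimal
piece 2:u — minimal
piece 3:i — minimal
piece 4:e rests on {1:e}
piece 5:b rests on {0:o, 2:u}
piece 6:u rests on {5:b}
piece 7:i rests on {3:i}
piece 8:u rests on {6:u}
piece 9:u rests on {8:u}
piece 10:u rests on {9:u}
minimal pieces: {0:o, 1:e, 2:u, 3:i}
ways to finish when only these pieces remain (= sum over removing one remaining piece with nothing left below it):
  1 left: {4}→1  {7}→1  {10}→1
  2 left: {1,4}→1  {3,7}→1  {4,7}→2  {4,10}→2  {7,10}→2  {9,10}→1
  3 left: {1,4,7}→3  {1,4,10}→3  {3,4,7}→3  {3,7,10}→3  {4,7,10}→6  {4,9,10}→3  {7,9,10}→3  {8,9,10}→1
  4 left: {1,3,4,7}→6  {1,4,7,10}→12  {1,4,9,10}→6  {3,4,7,10}→12  {3,7,9,10}→6  {4,7,9,10}→12  {4,8,9,10}→4  {6,8,9,10}→1  {7,8,9,10}→4
  5 left: {1,3,4,7,10}→30  {1,4,7,9,10}→30  {1,4,8,9,10}→10  {3,4,7,9,10}→30  {3,7,8,9,10}→10  {4,6,8,9,10}→5  {4,7,8,9,10}→20  {5,6,8,9,10}→1  {6,7,8,9,10}→5
  6 left: {0,5,6,8,9,10}→1  {1,3,4,7,9,10}→90  {1,4,6,8,9,10}→15  {1,4,7,8,9,10}→60  {2,5,6,8,9,10}→1  {3,4,7,8,9,10}→60  {3,6,7,8,9,10}→15  {4,5,6,8,9,10}→6  {4,6,7,8,9,10}→30  {5,6,7,8,9,10}→6
  7 left: {0,2,5,6,8,9,10}→2  {0,4,5,6,8,9,10}→7  {0,5,6,7,8,9,10}→7  {1,3,4,7,8,9,10}→210  {1,4,5,6,8,9,10}→21  {1,4,6,7,8,9,10}→105  {2,4,5,6,8,9,10}→7  {2,5,6,7,8,9,10}→7  {3,4,6,7,8,9,10}→105  {3,5,6,7,8,9,10}→21  {4,5,6,7,8,9,10}→42
  8 left: {0,1,4,5,6,8,9,10}→28  {0,2,4,5,6,8,9,10}→16  {0,2,5,6,7,8,9,10}→16  {0,3,5,6,7,8,9,10}→28  {0,4,5,6,7,8,9,10}→56  {1,2,4,5,6,8,9,10}→28  {1,3,4,6,7,8,9,10}→420  {1,4,5,6,7,8,9,10}→168  {2,3,5,6,7,8,9,10}→28  {2,4,5,6,7,8,9,10}→56  {3,4,5,6,7,8,9,10}→168
  9 left: {0,1,2,4,5,6,8,9,10}→72  {0,1,4,5,6,7,8,9,10}→252  {0,2,3,5,6,7,8,9,10}→72  {0,2,4,5,6,7,8,9,10}→144  {0,3,4,5,6,7,8,9,10}→252  {1,2,4,5,6,7,8,9,10}→252  {1,3,4,5,6,7,8,9,10}→756  {2,3,4,5,6,7,8,9,10}→252
  placing 0:o first → 1260 extensions
  placing 1:e first → 720 extensions
  placing 2:u first → 1260 extensions
  placing 3:i first → 720 extensions
total linear extensions = 3960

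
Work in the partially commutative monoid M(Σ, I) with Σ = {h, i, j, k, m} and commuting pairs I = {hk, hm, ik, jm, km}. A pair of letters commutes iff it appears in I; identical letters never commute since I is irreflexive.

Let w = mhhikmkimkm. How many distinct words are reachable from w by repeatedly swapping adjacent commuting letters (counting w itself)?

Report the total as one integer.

piece 0:m — minimal
piece 1:h — minimal
piece 2:h rests on {1:h}
piece 3:i rests on {0:m, 2:h}
piece 4:k — minimal
piece 5:m rests on {3:i}
piece 6:k rests on {4:k}
piece 7:i rests on {5:m}
piece 8:m rests on {7:i}
piece 9:k rests on {6:k}
piece 10:m rests on {8:m}
minimal pieces: {0:m, 1:h, 4:k}
ways to finish when only these pieces remain (= sum over removing one remaining piece with nothing left below it):
  1 left: {9}→1  {10}→1
  2 left: {6,9}→1  {8,10}→1  {9,10}→2
  3 left: {4,6,9}→1  {6,9,10}→3  {7,8,10}→1  {8,9,10}→3
  4 left: {4,6,9,10}→4  {5,7,8,10}→1  {6,8,9,10}→6  {7,8,9,10}→4
  5 left: {3,5,7,8,10}→1  {4,6,8,9,10}→10  {5,7,8,9,10}→5  {6,7,8,9,10}→10
  6 left: {0,3,5,7,8,10}→1  {2,3,5,7,8,10}→1  {3,5,7,8,9,10}→6  {4,6,7,8,9,10}→20  {5,6,7,8,9,10}→15
  7 left: {0,2,3,5,7,8,10}→2  {0,3,5,7,8,9,10}→7  {1,2,3,5,7,8,10}→1  {2,3,5,7,8,9,10}→7  {3,5,6,7,8,9,10}→21  {4,5,6,7,8,9,10}→35
  8 left: {0,1,2,3,5,7,8,10}→3  {0,2,3,5,7,8,9,10}→16  {0,3,5,6,7,8,9,10}→28  {1,2,3,5,7,8,9,10}→8  {2,3,5,6,7,8,9,10}→28  {3,4,5,6,7,8,9,10}→56
  9 left: {0,1,2,3,5,7,8,9,10}→27  {0,2,3,5,6,7,8,9,10}→72  {0,3,4,5,6,7,8,9,10}→84  {1,2,3,5,6,7,8,9,10}→36  {2,3,4,5,6,7,8,9,10}→84
  placing 0:m first → 120 extensions
  placing 1:h first → 240 extensions
  placing 4:k first → 135 extensions
total linear extensions = 495

495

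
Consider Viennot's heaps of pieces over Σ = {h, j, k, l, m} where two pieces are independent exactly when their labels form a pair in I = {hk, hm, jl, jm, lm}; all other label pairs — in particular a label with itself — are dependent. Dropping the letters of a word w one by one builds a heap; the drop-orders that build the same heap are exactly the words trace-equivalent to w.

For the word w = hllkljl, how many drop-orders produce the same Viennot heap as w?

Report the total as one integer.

3

0(h) covers ∅
1(l) covers 0:h
2(l) covers 1:l
3(k) covers 2:l
4(l) covers 3:k
5(j) covers 3:k
6(l) covers 4:l
floor of heap: 0:h
completions by unplaced set U, small U first (add the entries for U minus each lowest piece of U):
  |U|=1: {5}:1  {6}:1
  |U|=2: {4,6}:1  {5,6}:2
  |U|=3: {4,5,6}:3
  |U|=4: {3,4,5,6}:3
  |U|=5: {2,3,4,5,6}:3
  start at 0(h): 3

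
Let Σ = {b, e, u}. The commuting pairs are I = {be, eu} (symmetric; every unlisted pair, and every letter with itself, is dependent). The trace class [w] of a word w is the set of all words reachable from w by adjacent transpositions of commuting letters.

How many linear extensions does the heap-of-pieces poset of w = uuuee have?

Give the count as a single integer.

10

#0=u has no predecessor
#1=u depends on [0:u]
#2=u depends on [1:u]
#3=e has no predecessor
#4=e depends on [3:e]
sources: [0:u, 3:e]
N(rest) = Σ N(rest − s) over sources s of rest; N(one piece) = 1:
  size 1 → [2]=1  [4]=1
  size 2 → [1,2]=1  [2,4]=2  [3,4]=1
  size 3 → [0,1,2]=1  [1,2,4]=3  [2,3,4]=3
  first=0(u) contributes 6
  first=3(e) contributes 4
|[w]| = 10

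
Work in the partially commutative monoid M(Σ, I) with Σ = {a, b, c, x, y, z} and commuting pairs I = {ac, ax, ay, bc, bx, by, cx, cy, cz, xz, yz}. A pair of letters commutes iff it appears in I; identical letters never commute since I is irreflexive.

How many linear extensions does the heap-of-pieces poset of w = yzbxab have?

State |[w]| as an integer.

0(y) covers ∅
1(z) covers ∅
2(b) covers 1:z
3(x) covers 0:y
4(a) covers 2:b
5(b) covers 4:a
floor of heap: 0:y, 1:z
completions by unplaced set U, small U first (add the entries for U minus each lowest piece of U):
  |U|=1: {3}:1  {5}:1
  |U|=2: {0,3}:1  {3,5}:2  {4,5}:1
  |U|=3: {0,3,5}:3  {2,4,5}:1  {3,4,5}:3
  |U|=4: {0,3,4,5}:6  {1,2,4,5}:1  {2,3,4,5}:4
  start at 0(y): 5
  start at 1(z): 10
sum over floor = 15

15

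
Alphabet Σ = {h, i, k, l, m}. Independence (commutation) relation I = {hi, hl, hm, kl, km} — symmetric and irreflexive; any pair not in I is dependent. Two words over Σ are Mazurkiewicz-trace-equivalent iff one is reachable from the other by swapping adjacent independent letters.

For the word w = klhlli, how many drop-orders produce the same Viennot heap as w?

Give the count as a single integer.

drop 0:k onto floor
drop 1:l onto floor
drop 2:h onto {0:k}
drop 3:l onto {1:l}
drop 4:l onto {3:l}
drop 5:i onto {0:k, 4:l}
ground layer = {0:k, 1:l}
drop-orders for the pieces not yet dropped (sum over which currently-grounded one goes next):
  1 to go: {2} 1  {5} 1
  2 to go: {2,5} 2  {4,5} 1
  3 to go: {0,2,5} 2  {2,4,5} 3  {3,4,5} 1
  4 to go: {0,2,4,5} 5  {1,3,4,5} 1  {2,3,4,5} 4
  if 0:k drops first: 5 orders
  if 1:l drops first: 9 orders
heap linearizations: 14

14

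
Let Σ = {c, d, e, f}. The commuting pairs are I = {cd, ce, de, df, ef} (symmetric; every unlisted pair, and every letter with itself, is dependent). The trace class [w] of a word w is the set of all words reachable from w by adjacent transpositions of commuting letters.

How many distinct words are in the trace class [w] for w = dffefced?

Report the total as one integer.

420

0(d) covers ∅
1(f) covers ∅
2(f) covers 1:f
3(e) covers ∅
4(f) covers 2:f
5(c) covers 4:f
6(e) covers 3:e
7(d) covers 0:d
floor of heap: 0:d, 1:f, 3:e
completions by unplaced set U, small U first (add the entries for U minus each lowest piece of U):
  |U|=1: {5}:1  {6}:1  {7}:1
  |U|=2: {0,7}:1  {3,6}:1  {4,5}:1  {5,6}:2  {5,7}:2  {6,7}:2
  |U|=3: {0,5,7}:3  {0,6,7}:3  {2,4,5}:1  {3,5,6}:3  {3,6,7}:3  {4,5,6}:3  {4,5,7}:3  {5,6,7}:6
  |U|=4: {0,3,6,7}:6  {0,4,5,7}:6  {0,5,6,7}:12  {1,2,4,5}:1  {2,4,5,6}:4  {2,4,5,7}:4  {3,4,5,6}:6  {3,5,6,7}:12  {4,5,6,7}:12
  |U|=5: {0,2,4,5,7}:10  {0,3,5,6,7}:30  {0,4,5,6,7}:30  {1,2,4,5,6}:5  {1,2,4,5,7}:5  {2,3,4,5,6}:10  {2,4,5,6,7}:20  {3,4,5,6,7}:30
  |U|=6: {0,1,2,4,5,7}:15  {0,2,4,5,6,7}:60  {0,3,4,5,6,7}:90  {1,2,3,4,5,6}:15  {1,2,4,5,6,7}:30  {2,3,4,5,6,7}:60
  start at 0(d): 105
  start at 1(f): 210
  start at 3(e): 105
sum over floor = 420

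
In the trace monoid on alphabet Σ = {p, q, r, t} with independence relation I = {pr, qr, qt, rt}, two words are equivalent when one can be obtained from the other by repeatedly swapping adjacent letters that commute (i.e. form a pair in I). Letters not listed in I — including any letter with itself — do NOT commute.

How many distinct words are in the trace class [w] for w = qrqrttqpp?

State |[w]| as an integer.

piece 0:q — minimal
piece 1:r — minimal
piece 2:q rests on {0:q}
piece 3:r rests on {1:r}
piece 4:t — minimal
piece 5:t rests on {4:t}
piece 6:q rests on {2:q}
piece 7:p rests on {5:t, 6:q}
piece 8:p rests on {7:p}
minimal pieces: {0:q, 1:r, 4:t}
ways to finish when only these pieces remain (= sum over removing one remaining piece with nothing left below it):
  1 left: {3}→1  {8}→1
  2 left: {1,3}→1  {3,8}→2  {7,8}→1
  3 left: {1,3,8}→3  {3,7,8}→3  {5,7,8}→1  {6,7,8}→1
  4 left: {1,3,7,8}→6  {2,6,7,8}→1  {3,5,7,8}→4  {3,6,7,8}→4  {4,5,7,8}→1  {5,6,7,8}→2
  5 left: {0,2,6,7,8}→1  {1,3,5,7,8}→10  {1,3,6,7,8}→10  {2,3,6,7,8}→5  {2,5,6,7,8}→3  {3,4,5,7,8}→5  {3,5,6,7,8}→10  {4,5,6,7,8}→3
  6 left: {0,2,3,6,7,8}→6  {0,2,5,6,7,8}→4  {1,2,3,6,7,8}→15  {1,3,4,5,7,8}→15  {1,3,5,6,7,8}→30  {2,3,5,6,7,8}→18  {2,4,5,6,7,8}→6  {3,4,5,6,7,8}→18
  7 left: {0,1,2,3,6,7,8}→21  {0,2,3,5,6,7,8}→28  {0,2,4,5,6,7,8}→10  {1,2,3,5,6,7,8}→63  {1,3,4,5,6,7,8}→63  {2,3,4,5,6,7,8}→42
  placing 0:q first → 168 extensions
  placing 1:r first → 80 extensions
  placing 4:t first → 112 extensions
total linear extensions = 360

360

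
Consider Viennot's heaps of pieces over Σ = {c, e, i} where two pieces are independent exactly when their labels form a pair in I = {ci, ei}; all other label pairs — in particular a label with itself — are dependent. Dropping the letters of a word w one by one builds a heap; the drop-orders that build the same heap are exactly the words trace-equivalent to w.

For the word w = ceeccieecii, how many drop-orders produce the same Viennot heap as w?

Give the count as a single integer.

#0=c has no predecessor
#1=e depends on [0:c]
#2=e depends on [1:e]
#3=c depends on [2:e]
#4=c depends on [3:c]
#5=i has no predecessor
#6=e depends on [4:c]
#7=e depends on [6:e]
#8=c depends on [7:e]
#9=i depends on [5:i]
#10=i depends on [9:i]
sources: [0:c, 5:i]
N(rest) = Σ N(rest − s) over sources s of rest; N(one piece) = 1:
  size 1 → [8]=1  [10]=1
  size 2 → [7,8]=1  [8,10]=2  [9,10]=1
  size 3 → [5,9,10]=1  [6,7,8]=1  [7,8,10]=3  [8,9,10]=3
  size 4 → [4,6,7,8]=1  [5,8,9,10]=4  [6,7,8,10]=4  [7,8,9,10]=6
  size 5 → [3,4,6,7,8]=1  [4,6,7,8,10]=5  [5,7,8,9,10]=10  [6,7,8,9,10]=10
  size 6 → [2,3,4,6,7,8]=1  [3,4,6,7,8,10]=6  [4,6,7,8,9,10]=15  [5,6,7,8,9,10]=20
  size 7 → [1,2,3,4,6,7,8]=1  [2,3,4,6,7,8,10]=7  [3,4,6,7,8,9,10]=21  [4,5,6,7,8,9,10]=35
  size 8 → [0,1,2,3,4,6,7,8]=1  [1,2,3,4,6,7,8,10]=8  [2,3,4,6,7,8,9,10]=28  [3,4,5,6,7,8,9,10]=56
  size 9 → [0,1,2,3,4,6,7,8,10]=9  [1,2,3,4,6,7,8,9,10]=36  [2,3,4,5,6,7,8,9,10]=84
  first=0(c) contributes 120
  first=5(i) contributes 45
|[w]| = 165

165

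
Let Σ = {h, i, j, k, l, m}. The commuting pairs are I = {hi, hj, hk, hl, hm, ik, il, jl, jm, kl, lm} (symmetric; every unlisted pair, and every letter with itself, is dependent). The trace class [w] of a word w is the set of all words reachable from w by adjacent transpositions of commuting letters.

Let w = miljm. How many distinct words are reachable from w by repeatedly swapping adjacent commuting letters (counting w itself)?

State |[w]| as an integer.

0(m) covers ∅
1(i) covers 0:m
2(l) covers ∅
3(j) covers 1:i
4(m) covers 1:i
floor of heap: 0:m, 2:l
completions by unplaced set U, small U first (add the entries for U minus each lowest piece of U):
  |U|=1: {2}:1  {3}:1  {4}:1
  |U|=2: {2,3}:2  {2,4}:2  {3,4}:2
  |U|=3: {1,3,4}:2  {2,3,4}:6
  start at 0(m): 8
  start at 2(l): 2
sum over floor = 10

10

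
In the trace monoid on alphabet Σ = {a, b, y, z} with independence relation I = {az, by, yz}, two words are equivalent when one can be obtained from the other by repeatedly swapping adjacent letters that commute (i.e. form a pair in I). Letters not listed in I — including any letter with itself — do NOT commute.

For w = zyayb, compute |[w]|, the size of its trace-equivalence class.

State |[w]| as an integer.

7

piece 0:z — minimal
piece 1:y — minimal
piece 2:a rests on {1:y}
piece 3:y rests on {2:a}
piece 4:b rests on {0:z, 2:a}
minimal pieces: {0:z, 1:y}
ways to finish when only these pieces remain (= sum over removing one remaining piece with nothing left below it):
  1 left: {3}→1  {4}→1
  2 left: {0,4}→1  {3,4}→2
  3 left: {0,3,4}→3  {2,3,4}→2
  placing 0:z first → 2 extensions
  placing 1:y first → 5 extensions
total linear extensions = 7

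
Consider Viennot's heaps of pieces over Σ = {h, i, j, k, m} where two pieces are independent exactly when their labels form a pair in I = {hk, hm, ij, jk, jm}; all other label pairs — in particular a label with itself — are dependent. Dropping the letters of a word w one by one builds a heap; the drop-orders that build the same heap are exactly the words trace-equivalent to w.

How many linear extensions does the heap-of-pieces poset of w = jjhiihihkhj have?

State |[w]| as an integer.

4

drop 0:j onto floor
drop 1:j onto {0:j}
drop 2:h onto {1:j}
drop 3:i onto {2:h}
drop 4:i onto {3:i}
drop 5:h onto {4:i}
drop 6:i onto {5:h}
drop 7:h onto {6:i}
drop 8:k onto {6:i}
drop 9:h onto {7:h}
drop 10:j onto {9:h}
ground layer = {0:j}
drop-orders for the pieces not yet dropped (sum over which currently-grounded one goes next):
  1 to go: {8} 1  {10} 1
  2 to go: {8,10} 2  {9,10} 1
  3 to go: {7,9,10} 1  {8,9,10} 3
  4 to go: {7,8,9,10} 4
  5 to go: {6,7,8,9,10} 4
  6 to go: {5,6,7,8,9,10} 4
  7 to go: {4,5,6,7,8,9,10} 4
  8 to go: {3,4,5,6,7,8,9,10} 4
  9 to go: {2,3,4,5,6,7,8,9,10} 4
  if 0:j drops first: 4 orders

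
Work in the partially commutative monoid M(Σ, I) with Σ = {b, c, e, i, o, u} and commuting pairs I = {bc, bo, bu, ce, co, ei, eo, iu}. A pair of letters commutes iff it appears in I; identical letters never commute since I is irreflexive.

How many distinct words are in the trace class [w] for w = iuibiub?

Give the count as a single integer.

0(i) covers ∅
1(u) covers ∅
2(i) covers 0:i
3(b) covers 2:i
4(i) covers 3:b
5(u) covers 1:u
6(b) covers 4:i
floor of heap: 0:i, 1:u
completions by unplaced set U, small U first (add the entries for U minus each lowest piece of U):
  |U|=1: {5}:1  {6}:1
  |U|=2: {1,5}:1  {4,6}:1  {5,6}:2
  |U|=3: {1,5,6}:3  {3,4,6}:1  {4,5,6}:3
  |U|=4: {1,4,5,6}:6  {2,3,4,6}:1  {3,4,5,6}:4
  |U|=5: {0,2,3,4,6}:1  {1,3,4,5,6}:10  {2,3,4,5,6}:5
  start at 0(i): 15
  start at 1(u): 6
sum over floor = 21

21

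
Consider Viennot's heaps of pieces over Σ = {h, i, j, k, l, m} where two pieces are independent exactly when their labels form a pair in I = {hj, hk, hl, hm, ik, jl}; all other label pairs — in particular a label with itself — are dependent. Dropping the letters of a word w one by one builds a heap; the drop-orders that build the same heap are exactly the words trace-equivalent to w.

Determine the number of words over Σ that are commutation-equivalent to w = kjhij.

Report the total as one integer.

3

drop 0:k onto floor
drop 1:j onto {0:k}
drop 2:h onto floor
drop 3:i onto {1:j, 2:h}
drop 4:j onto {3:i}
ground layer = {0:k, 2:h}
drop-orders for the pieces not yet dropped (sum over which currently-grounded one goes next):
  1 to go: {4} 1
  2 to go: {3,4} 1
  3 to go: {1,3,4} 1  {2,3,4} 1
  if 0:k drops first: 2 orders
  if 2:h drops first: 1 orders
heap linearizations: 3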